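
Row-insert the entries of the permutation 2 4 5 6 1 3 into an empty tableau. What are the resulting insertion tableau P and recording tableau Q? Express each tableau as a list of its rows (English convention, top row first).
P = [[1, 3, 5, 6], [2, 4]], Q = [[1, 2, 3, 4], [5, 6]]

Insert each entry of the permutation into P by Schensted row insertion, recording in Q the position of each new cell.

Insert 2: appended to row 1. P = [[2]].
Insert 4: appended to row 1. P = [[2, 4]].
Insert 5: appended to row 1. P = [[2, 4, 5]].
Insert 6: appended to row 1. P = [[2, 4, 5, 6]].
Insert 1: 1 bumps 2 from row 1; 2 starts row 2. P = [[1, 4, 5, 6], [2]].
Insert 3: 3 bumps 4 from row 1; 4 appends to row 2. P = [[1, 3, 5, 6], [2, 4]].

So P = [[1, 3, 5, 6], [2, 4]], Q = [[1, 2, 3, 4], [5, 6]].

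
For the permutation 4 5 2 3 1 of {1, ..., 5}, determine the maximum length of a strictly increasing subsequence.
2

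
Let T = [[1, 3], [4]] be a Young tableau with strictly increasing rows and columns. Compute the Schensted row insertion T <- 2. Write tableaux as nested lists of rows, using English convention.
In row 1, 2 replaces 3 (the leftmost entry greater than 2); 3 is bumped to row 2. In row 2, 3 replaces 4 (the leftmost entry greater than 3); 4 is bumped to row 3. 4 starts a new row 3. The new tableau is [[1, 2], [3], [4]].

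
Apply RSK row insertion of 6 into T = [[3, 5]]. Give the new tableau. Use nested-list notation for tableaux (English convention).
[[3, 5, 6]]

6 is larger than every entry of row 1, so it is appended to row 1. The new tableau is [[3, 5, 6]].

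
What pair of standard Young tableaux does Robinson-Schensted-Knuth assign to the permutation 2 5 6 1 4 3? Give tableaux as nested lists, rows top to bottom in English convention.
P = [[1, 3, 6], [2, 4], [5]], Q = [[1, 2, 3], [4, 5], [6]]

Insert each entry of the permutation into P by Schensted row insertion, recording in Q the position of each new cell.

Insert 2: appended to row 1. P = [[2]].
Insert 5: appended to row 1. P = [[2, 5]].
Insert 6: appended to row 1. P = [[2, 5, 6]].
Insert 1: 1 bumps 2 from row 1; 2 starts row 2. P = [[1, 5, 6], [2]].
Insert 4: 4 bumps 5 from row 1; 5 appends to row 2. P = [[1, 4, 6], [2, 5]].
Insert 3: 3 bumps 4 from row 1; 4 bumps 5 from row 2; 5 starts row 3. P = [[1, 3, 6], [2, 4], [5]].

So P = [[1, 3, 6], [2, 4], [5]], Q = [[1, 2, 3], [4, 5], [6]].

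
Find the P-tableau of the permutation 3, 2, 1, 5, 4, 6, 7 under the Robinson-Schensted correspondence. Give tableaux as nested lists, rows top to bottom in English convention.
P = [[1, 4, 6, 7], [2, 5], [3]]

Insert 3: appended to row 1. P = [[3]].
Insert 2: 2 bumps 3 from row 1; 3 starts row 2. P = [[2], [3]].
Insert 1: 1 bumps 2 from row 1; 2 bumps 3 from row 2; 3 starts row 3. P = [[1], [2], [3]].
Insert 5: appended to row 1. P = [[1, 5], [2], [3]].
Insert 4: 4 bumps 5 from row 1; 5 appends to row 2. P = [[1, 4], [2, 5], [3]].
Insert 6: appended to row 1. P = [[1, 4, 6], [2, 5], [3]].
Insert 7: appended to row 1. P = [[1, 4, 6, 7], [2, 5], [3]].

So P = [[1, 4, 6, 7], [2, 5], [3]].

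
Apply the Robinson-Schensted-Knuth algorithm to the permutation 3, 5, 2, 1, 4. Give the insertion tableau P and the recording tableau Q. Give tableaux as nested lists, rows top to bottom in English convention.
Insert each entry of the permutation into P by Schensted row insertion, recording in Q the position of each new cell.

Insert 3: appended to row 1. P = [[3]].
Insert 5: appended to row 1. P = [[3, 5]].
Insert 2: 2 bumps 3 from row 1; 3 starts row 2. P = [[2, 5], [3]].
Insert 1: 1 bumps 2 from row 1; 2 bumps 3 from row 2; 3 starts row 3. P = [[1, 5], [2], [3]].
Insert 4: 4 bumps 5 from row 1; 5 appends to row 2. P = [[1, 4], [2, 5], [3]].

So P = [[1, 4], [2, 5], [3]], Q = [[1, 2], [3, 5], [4]].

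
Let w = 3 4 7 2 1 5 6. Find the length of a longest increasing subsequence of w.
4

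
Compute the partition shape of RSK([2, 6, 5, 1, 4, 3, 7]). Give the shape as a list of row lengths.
Row-insert each entry into an empty tableau.

After inserting 2: P = [[2]].
After inserting 6: P = [[2, 6]].
After inserting 5: P = [[2, 5], [6]].
After inserting 1: P = [[1, 5], [2], [6]].
After inserting 4: P = [[1, 4], [2, 5], [6]].
After inserting 3: P = [[1, 3], [2, 4], [5], [6]].
After inserting 7: P = [[1, 3, 7], [2, 4], [5], [6]].

The final insertion tableau P = [[1, 3, 7], [2, 4], [5], [6]] has shape [3, 2, 1, 1].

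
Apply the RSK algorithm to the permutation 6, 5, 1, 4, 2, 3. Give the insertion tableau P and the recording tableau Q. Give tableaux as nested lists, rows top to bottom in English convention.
Insert each entry of the permutation into P by Schensted row insertion, recording in Q the position of each new cell.

Insert 6: appended to row 1. P = [[6]].
Insert 5: 5 bumps 6 from row 1; 6 starts row 2. P = [[5], [6]].
Insert 1: 1 bumps 5 from row 1; 5 bumps 6 from row 2; 6 starts row 3. P = [[1], [5], [6]].
Insert 4: appended to row 1. P = [[1, 4], [5], [6]].
Insert 2: 2 bumps 4 from row 1; 4 bumps 5 from row 2; 5 bumps 6 from row 3; 6 starts row 4. P = [[1, 2], [4], [5], [6]].
Insert 3: appended to row 1. P = [[1, 2, 3], [4], [5], [6]].

So P = [[1, 2, 3], [4], [5], [6]], Q = [[1, 4, 6], [2], [3], [5]].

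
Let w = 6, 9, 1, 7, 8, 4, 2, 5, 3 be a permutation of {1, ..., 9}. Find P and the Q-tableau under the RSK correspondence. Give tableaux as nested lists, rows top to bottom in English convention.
P = [[1, 2, 3], [4, 5, 8], [6, 7], [9]], Q = [[1, 2, 5], [3, 4, 8], [6, 9], [7]]

Insert each entry of the permutation into P by Schensted row insertion, recording in Q the position of each new cell.

Insert 6: appended to row 1. P = [[6]].
Insert 9: appended to row 1. P = [[6, 9]].
Insert 1: 1 bumps 6 from row 1; 6 starts row 2. P = [[1, 9], [6]].
Insert 7: 7 bumps 9 from row 1; 9 appends to row 2. P = [[1, 7], [6, 9]].
Insert 8: appended to row 1. P = [[1, 7, 8], [6, 9]].
Insert 4: 4 bumps 7 from row 1; 7 bumps 9 from row 2; 9 starts row 3. P = [[1, 4, 8], [6, 7], [9]].
Insert 2: 2 bumps 4 from row 1; 4 bumps 6 from row 2; 6 bumps 9 from row 3; 9 starts row 4. P = [[1, 2, 8], [4, 7], [6], [9]].
Insert 5: 5 bumps 8 from row 1; 8 appends to row 2. P = [[1, 2, 5], [4, 7, 8], [6], [9]].
Insert 3: 3 bumps 5 from row 1; 5 bumps 7 from row 2; 7 appends to row 3. P = [[1, 2, 3], [4, 5, 8], [6, 7], [9]].

So P = [[1, 2, 3], [4, 5, 8], [6, 7], [9]], Q = [[1, 2, 5], [3, 4, 8], [6, 9], [7]].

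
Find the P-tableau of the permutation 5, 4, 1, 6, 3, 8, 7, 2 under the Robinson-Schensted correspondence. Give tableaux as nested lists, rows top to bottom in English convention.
P = [[1, 2, 7], [3, 6, 8], [4], [5]]

Insert 5: appended to row 1. P = [[5]].
Insert 4: 4 bumps 5 from row 1; 5 starts row 2. P = [[4], [5]].
Insert 1: 1 bumps 4 from row 1; 4 bumps 5 from row 2; 5 starts row 3. P = [[1], [4], [5]].
Insert 6: appended to row 1. P = [[1, 6], [4], [5]].
Insert 3: 3 bumps 6 from row 1; 6 appends to row 2. P = [[1, 3], [4, 6], [5]].
Insert 8: appended to row 1. P = [[1, 3, 8], [4, 6], [5]].
Insert 7: 7 bumps 8 from row 1; 8 appends to row 2. P = [[1, 3, 7], [4, 6, 8], [5]].
Insert 2: 2 bumps 3 from row 1; 3 bumps 4 from row 2; 4 bumps 5 from row 3; 5 starts row 4. P = [[1, 2, 7], [3, 6, 8], [4], [5]].

So P = [[1, 2, 7], [3, 6, 8], [4], [5]].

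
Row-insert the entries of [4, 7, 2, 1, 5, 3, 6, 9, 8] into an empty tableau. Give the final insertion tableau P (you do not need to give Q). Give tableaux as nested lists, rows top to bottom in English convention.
P = [[1, 3, 6, 8], [2, 5, 9], [4, 7]]

Insert 4: appended to row 1. P = [[4]].
Insert 7: appended to row 1. P = [[4, 7]].
Insert 2: 2 bumps 4 from row 1; 4 starts row 2. P = [[2, 7], [4]].
Insert 1: 1 bumps 2 from row 1; 2 bumps 4 from row 2; 4 starts row 3. P = [[1, 7], [2], [4]].
Insert 5: 5 bumps 7 from row 1; 7 appends to row 2. P = [[1, 5], [2, 7], [4]].
Insert 3: 3 bumps 5 from row 1; 5 bumps 7 from row 2; 7 appends to row 3. P = [[1, 3], [2, 5], [4, 7]].
Insert 6: appended to row 1. P = [[1, 3, 6], [2, 5], [4, 7]].
Insert 9: appended to row 1. P = [[1, 3, 6, 9], [2, 5], [4, 7]].
Insert 8: 8 bumps 9 from row 1; 9 appends to row 2. P = [[1, 3, 6, 8], [2, 5, 9], [4, 7]].

So P = [[1, 3, 6, 8], [2, 5, 9], [4, 7]].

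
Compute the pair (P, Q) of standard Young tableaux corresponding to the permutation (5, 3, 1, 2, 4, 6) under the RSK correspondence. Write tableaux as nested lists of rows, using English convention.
P = [[1, 2, 4, 6], [3], [5]], Q = [[1, 4, 5, 6], [2], [3]]

Insert each entry of the permutation into P by Schensted row insertion, recording in Q the position of each new cell.

Insert 5: appended to row 1. P = [[5]].
Insert 3: 3 bumps 5 from row 1; 5 starts row 2. P = [[3], [5]].
Insert 1: 1 bumps 3 from row 1; 3 bumps 5 from row 2; 5 starts row 3. P = [[1], [3], [5]].
Insert 2: appended to row 1. P = [[1, 2], [3], [5]].
Insert 4: appended to row 1. P = [[1, 2, 4], [3], [5]].
Insert 6: appended to row 1. P = [[1, 2, 4, 6], [3], [5]].

So P = [[1, 2, 4, 6], [3], [5]], Q = [[1, 4, 5, 6], [2], [3]].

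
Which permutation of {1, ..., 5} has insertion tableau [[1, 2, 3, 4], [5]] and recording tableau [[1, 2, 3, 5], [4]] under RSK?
1 2 5 3 4

Reverse the RSK construction: for i from n down to 1, find the cell of Q containing i, remove the entry at that cell from P, and reverse-bump it up through P; the value ejected from row 1 is w(i).

Step i=5: Q has 5 at row 1, column 4; remove that cell from P, ejecting 4. So w(5) = 4. P is now [[1, 2, 3], [5]].
Step i=4: Q has 4 at row 2, column 1; remove 5 from row 2 of P and reverse-bump: 5 enters row 1 and ejects 3. So w(4) = 3. P is now [[1, 2, 5]].
Step i=3: Q has 3 at row 1, column 3; remove that cell from P, ejecting 5. So w(3) = 5. P is now [[1, 2]].
Step i=2: Q has 2 at row 1, column 2; remove that cell from P, ejecting 2. So w(2) = 2. P is now [[1]].
Step i=1: Q has 1 at row 1, column 1; remove that cell from P, ejecting 1. So w(1) = 1. P is now [].

So w = 1 2 5 3 4.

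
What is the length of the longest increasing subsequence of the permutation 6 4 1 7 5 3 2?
2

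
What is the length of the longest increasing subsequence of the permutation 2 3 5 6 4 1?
4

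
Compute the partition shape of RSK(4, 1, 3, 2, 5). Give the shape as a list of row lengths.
[3, 1, 1]

Row-insert each entry into an empty tableau.

After inserting 4: P = [[4]].
After inserting 1: P = [[1], [4]].
After inserting 3: P = [[1, 3], [4]].
After inserting 2: P = [[1, 2], [3], [4]].
After inserting 5: P = [[1, 2, 5], [3], [4]].

The final insertion tableau P = [[1, 2, 5], [3], [4]] has shape [3, 1, 1].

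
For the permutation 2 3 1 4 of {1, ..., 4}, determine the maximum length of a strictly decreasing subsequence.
2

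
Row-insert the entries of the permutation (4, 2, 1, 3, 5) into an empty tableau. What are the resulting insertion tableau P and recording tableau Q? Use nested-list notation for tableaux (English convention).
Insert each entry of the permutation into P by Schensted row insertion, recording in Q the position of each new cell.

Insert 4: appended to row 1. P = [[4]].
Insert 2: 2 bumps 4 from row 1; 4 starts row 2. P = [[2], [4]].
Insert 1: 1 bumps 2 from row 1; 2 bumps 4 from row 2; 4 starts row 3. P = [[1], [2], [4]].
Insert 3: appended to row 1. P = [[1, 3], [2], [4]].
Insert 5: appended to row 1. P = [[1, 3, 5], [2], [4]].

So P = [[1, 3, 5], [2], [4]], Q = [[1, 4, 5], [2], [3]].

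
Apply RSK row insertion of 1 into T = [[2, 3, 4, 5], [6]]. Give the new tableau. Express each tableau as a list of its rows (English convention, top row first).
[[1, 3, 4, 5], [2], [6]]

In row 1, 1 replaces 2 (the leftmost entry greater than 1); 2 is bumped to row 2. In row 2, 2 replaces 6 (the leftmost entry greater than 2); 6 is bumped to row 3. 6 starts a new row 3. The new tableau is [[1, 3, 4, 5], [2], [6]].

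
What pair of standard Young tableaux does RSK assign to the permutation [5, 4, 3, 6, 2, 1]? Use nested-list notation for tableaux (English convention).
P = [[1, 6], [2], [3], [4], [5]], Q = [[1, 4], [2], [3], [5], [6]]

Insert each entry of the permutation into P by Schensted row insertion, recording in Q the position of each new cell.

After inserting 5: P = [[5]].
After inserting 4: P = [[4], [5]].
After inserting 3: P = [[3], [4], [5]].
After inserting 6: P = [[3, 6], [4], [5]].
After inserting 2: P = [[2, 6], [3], [4], [5]].
After inserting 1: P = [[1, 6], [2], [3], [4], [5]].

So P = [[1, 6], [2], [3], [4], [5]], Q = [[1, 4], [2], [3], [5], [6]].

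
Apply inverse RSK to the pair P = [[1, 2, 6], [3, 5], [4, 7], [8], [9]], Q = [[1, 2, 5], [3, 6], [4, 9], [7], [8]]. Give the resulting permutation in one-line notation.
4 9 5 3 8 7 6 1 2

Reverse the RSK construction: for i from n down to 1, find the cell of Q containing i, remove the entry at that cell from P, and reverse-bump it up through P; the value ejected from row 1 is w(i).

Step i=9: Q has 9 at row 3, column 2; remove 7 from row 3 of P and reverse-bump: 7 enters row 2 and ejects 5; 5 enters row 1 and ejects 2. So w(9) = 2. P is now [[1, 5, 6], [3, 7], [4], [8], [9]].
Step i=8: Q has 8 at row 5, column 1; remove 9 from row 5 of P and reverse-bump: 9 enters row 4 and ejects 8; 8 enters row 3 and ejects 4; 4 enters row 2 and ejects 3; 3 enters row 1 and ejects 1. So w(8) = 1. P is now [[3, 5, 6], [4, 7], [8], [9]].
Step i=7: Q has 7 at row 4, column 1; remove 9 from row 4 of P and reverse-bump: 9 enters row 3 and ejects 8; 8 enters row 2 and ejects 7; 7 enters row 1 and ejects 6. So w(7) = 6. P is now [[3, 5, 7], [4, 8], [9]].
Step i=6: Q has 6 at row 2, column 2; remove 8 from row 2 of P and reverse-bump: 8 enters row 1 and ejects 7. So w(6) = 7. P is now [[3, 5, 8], [4], [9]].
Step i=5: Q has 5 at row 1, column 3; remove that cell from P, ejecting 8. So w(5) = 8. P is now [[3, 5], [4], [9]].
Step i=4: Q has 4 at row 3, column 1; remove 9 from row 3 of P and reverse-bump: 9 enters row 2 and ejects 4; 4 enters row 1 and ejects 3. So w(4) = 3. P is now [[4, 5], [9]].
Step i=3: Q has 3 at row 2, column 1; remove 9 from row 2 of P and reverse-bump: 9 enters row 1 and ejects 5. So w(3) = 5. P is now [[4, 9]].
Step i=2: Q has 2 at row 1, column 2; remove that cell from P, ejecting 9. So w(2) = 9. P is now [[4]].
Step i=1: Q has 1 at row 1, column 1; remove that cell from P, ejecting 4. So w(1) = 4. P is now [].

So w = 4 9 5 3 8 7 6 1 2.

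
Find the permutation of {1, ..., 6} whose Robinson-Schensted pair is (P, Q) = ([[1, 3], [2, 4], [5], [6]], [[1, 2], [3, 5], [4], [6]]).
2 6 5 1 4 3

Reverse RSK: for i = n, n-1, ..., 1, locate i in Q, remove the corresponding corner cell from P, and reverse-bump its entry up through P; the value ejected from row 1 is w(i).

So w = 2 6 5 1 4 3.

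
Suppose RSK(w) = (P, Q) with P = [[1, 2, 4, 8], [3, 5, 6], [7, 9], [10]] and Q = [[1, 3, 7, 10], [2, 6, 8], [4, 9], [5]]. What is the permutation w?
10 3 7 5 1 2 9 6 4 8

Reverse the RSK construction: for i from n down to 1, find the cell of Q containing i, remove the entry at that cell from P, and reverse-bump it up through P; the value ejected from row 1 is w(i).

Step i=10: Q has 10 at row 1, column 4; remove that cell from P, ejecting 8. So w(10) = 8. P is now [[1, 2, 4], [3, 5, 6], [7, 9], [10]].
Step i=9: Q has 9 at row 3, column 2; remove 9 from row 3 of P and reverse-bump: 9 enters row 2 and ejects 6; 6 enters row 1 and ejects 4. So w(9) = 4. P is now [[1, 2, 6], [3, 5, 9], [7], [10]].
Step i=8: Q has 8 at row 2, column 3; remove 9 from row 2 of P and reverse-bump: 9 enters row 1 and ejects 6. So w(8) = 6. P is now [[1, 2, 9], [3, 5], [7], [10]].
Step i=7: Q has 7 at row 1, column 3; remove that cell from P, ejecting 9. So w(7) = 9. P is now [[1, 2], [3, 5], [7], [10]].
Step i=6: Q has 6 at row 2, column 2; remove 5 from row 2 of P and reverse-bump: 5 enters row 1 and ejects 2. So w(6) = 2. P is now [[1, 5], [3], [7], [10]].
Step i=5: Q has 5 at row 4, column 1; remove 10 from row 4 of P and reverse-bump: 10 enters row 3 and ejects 7; 7 enters row 2 and ejects 3; 3 enters row 1 and ejects 1. So w(5) = 1. P is now [[3, 5], [7], [10]].
Step i=4: Q has 4 at row 3, column 1; remove 10 from row 3 of P and reverse-bump: 10 enters row 2 and ejects 7; 7 enters row 1 and ejects 5. So w(4) = 5. P is now [[3, 7], [10]].
Step i=3: Q has 3 at row 1, column 2; remove that cell from P, ejecting 7. So w(3) = 7. P is now [[3], [10]].
Step i=2: Q has 2 at row 2, column 1; remove 10 from row 2 of P and reverse-bump: 10 enters row 1 and ejects 3. So w(2) = 3. P is now [[10]].
Step i=1: Q has 1 at row 1, column 1; remove that cell from P, ejecting 10. So w(1) = 10. P is now [].

So w = 10 3 7 5 1 2 9 6 4 8.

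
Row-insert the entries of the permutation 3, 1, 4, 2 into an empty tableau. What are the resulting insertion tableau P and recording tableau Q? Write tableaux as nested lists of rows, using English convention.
Insert each entry of the permutation into P by Schensted row insertion, recording in Q the position of each new cell.

After inserting 3: P = [[3]].
After inserting 1: P = [[1], [3]].
After inserting 4: P = [[1, 4], [3]].
After inserting 2: P = [[1, 2], [3, 4]].

So P = [[1, 2], [3, 4]], Q = [[1, 3], [2, 4]].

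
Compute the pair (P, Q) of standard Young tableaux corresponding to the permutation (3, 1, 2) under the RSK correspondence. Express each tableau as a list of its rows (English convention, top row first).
Insert each entry of the permutation into P by Schensted row insertion, recording in Q the position of each new cell.

Insert 3: appended to row 1. P = [[3]], Q = [[1]].
Insert 1: 1 bumps 3 from row 1; 3 starts row 2. P = [[1], [3]], Q = [[1], [2]].
Insert 2: appended to row 1. P = [[1, 2], [3]], Q = [[1, 3], [2]].

So P = [[1, 2], [3]], Q = [[1, 3], [2]].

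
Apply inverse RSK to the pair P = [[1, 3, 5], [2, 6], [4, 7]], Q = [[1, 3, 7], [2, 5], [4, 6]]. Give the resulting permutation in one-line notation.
4 2 7 1 6 3 5

Reverse the RSK construction: for i from n down to 1, find the cell of Q containing i, remove the entry at that cell from P, and reverse-bump it up through P; the value ejected from row 1 is w(i).

Step i=7: Q has 7 at row 1, column 3; remove that cell from P, ejecting 5. So w(7) = 5. P is now [[1, 3], [2, 6], [4, 7]].
Step i=6: Q has 6 at row 3, column 2; remove 7 from row 3 of P and reverse-bump: 7 enters row 2 and ejects 6; 6 enters row 1 and ejects 3. So w(6) = 3. P is now [[1, 6], [2, 7], [4]].
Step i=5: Q has 5 at row 2, column 2; remove 7 from row 2 of P and reverse-bump: 7 enters row 1 and ejects 6. So w(5) = 6. P is now [[1, 7], [2], [4]].
Step i=4: Q has 4 at row 3, column 1; remove 4 from row 3 of P and reverse-bump: 4 enters row 2 and ejects 2; 2 enters row 1 and ejects 1. So w(4) = 1. P is now [[2, 7], [4]].
Step i=3: Q has 3 at row 1, column 2; remove that cell from P, ejecting 7. So w(3) = 7. P is now [[2], [4]].
Step i=2: Q has 2 at row 2, column 1; remove 4 from row 2 of P and reverse-bump: 4 enters row 1 and ejects 2. So w(2) = 2. P is now [[4]].
Step i=1: Q has 1 at row 1, column 1; remove that cell from P, ejecting 4. So w(1) = 4. P is now [].

So w = 4 2 7 1 6 3 5.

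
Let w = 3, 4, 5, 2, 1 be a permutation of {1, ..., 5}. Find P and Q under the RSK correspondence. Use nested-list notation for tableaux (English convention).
P = [[1, 4, 5], [2], [3]], Q = [[1, 2, 3], [4], [5]]

Insert each entry of the permutation into P by Schensted row insertion, recording in Q the position of each new cell.

After inserting 3: P = [[3]].
After inserting 4: P = [[3, 4]].
After inserting 5: P = [[3, 4, 5]].
After inserting 2: P = [[2, 4, 5], [3]].
After inserting 1: P = [[1, 4, 5], [2], [3]].

So P = [[1, 4, 5], [2], [3]], Q = [[1, 2, 3], [4], [5]].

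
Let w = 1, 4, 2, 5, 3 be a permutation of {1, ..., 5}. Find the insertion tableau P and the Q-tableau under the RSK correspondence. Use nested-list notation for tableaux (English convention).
P = [[1, 2, 3], [4, 5]], Q = [[1, 2, 4], [3, 5]]

Insert each entry of the permutation into P by Schensted row insertion, recording in Q the position of each new cell.

Insert 1: appended to row 1. P = [[1]], Q = [[1]].
Insert 4: appended to row 1. P = [[1, 4]], Q = [[1, 2]].
Insert 2: 2 bumps 4 from row 1; 4 starts row 2. P = [[1, 2], [4]], Q = [[1, 2], [3]].
Insert 5: appended to row 1. P = [[1, 2, 5], [4]], Q = [[1, 2, 4], [3]].
Insert 3: 3 bumps 5 from row 1; 5 appends to row 2. P = [[1, 2, 3], [4, 5]], Q = [[1, 2, 4], [3, 5]].

So P = [[1, 2, 3], [4, 5]], Q = [[1, 2, 4], [3, 5]].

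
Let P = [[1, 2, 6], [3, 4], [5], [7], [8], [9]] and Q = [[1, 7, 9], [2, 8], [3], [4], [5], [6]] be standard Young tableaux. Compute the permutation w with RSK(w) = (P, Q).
9 8 7 5 3 1 4 2 6

Reverse the RSK construction: for i from n down to 1, find the cell of Q containing i, remove the entry at that cell from P, and reverse-bump it up through P; the value ejected from row 1 is w(i).

Step i=9: Q has 9 at row 1, column 3; remove that cell from P, ejecting 6. So w(9) = 6. P is now [[1, 2], [3, 4], [5], [7], [8], [9]].
Step i=8: Q has 8 at row 2, column 2; remove 4 from row 2 of P and reverse-bump: 4 enters row 1 and ejects 2. So w(8) = 2. P is now [[1, 4], [3], [5], [7], [8], [9]].
Step i=7: Q has 7 at row 1, column 2; remove that cell from P, ejecting 4. So w(7) = 4. P is now [[1], [3], [5], [7], [8], [9]].
Step i=6: Q has 6 at row 6, column 1; remove 9 from row 6 of P and reverse-bump: 9 enters row 5 and ejects 8; 8 enters row 4 and ejects 7; 7 enters row 3 and ejects 5; 5 enters row 2 and ejects 3; 3 enters row 1 and ejects 1. So w(6) = 1. P is now [[3], [5], [7], [8], [9]].
Step i=5: Q has 5 at row 5, column 1; remove 9 from row 5 of P and reverse-bump: 9 enters row 4 and ejects 8; 8 enters row 3 and ejects 7; 7 enters row 2 and ejects 5; 5 enters row 1 and ejects 3. So w(5) = 3. P is now [[5], [7], [8], [9]].
Step i=4: Q has 4 at row 4, column 1; remove 9 from row 4 of P and reverse-bump: 9 enters row 3 and ejects 8; 8 enters row 2 and ejects 7; 7 enters row 1 and ejects 5. So w(4) = 5. P is now [[7], [8], [9]].
Step i=3: Q has 3 at row 3, column 1; remove 9 from row 3 of P and reverse-bump: 9 enters row 2 and ejects 8; 8 enters row 1 and ejects 7. So w(3) = 7. P is now [[8], [9]].
Step i=2: Q has 2 at row 2, column 1; remove 9 from row 2 of P and reverse-bump: 9 enters row 1 and ejects 8. So w(2) = 8. P is now [[9]].
Step i=1: Q has 1 at row 1, column 1; remove that cell from P, ejecting 9. So w(1) = 9. P is now [].

So w = 9 8 7 5 3 1 4 2 6.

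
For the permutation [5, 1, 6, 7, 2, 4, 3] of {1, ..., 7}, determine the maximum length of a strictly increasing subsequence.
3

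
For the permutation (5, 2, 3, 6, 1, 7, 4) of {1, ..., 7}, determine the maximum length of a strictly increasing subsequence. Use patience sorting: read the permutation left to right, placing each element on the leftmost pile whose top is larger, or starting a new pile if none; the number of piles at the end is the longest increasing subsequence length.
5: new pile. tops = [5]
2: onto pile 1 (replacing 5). tops = [2]
3: new pile. tops = [2, 3]
6: new pile. tops = [2, 3, 6]
1: onto pile 1 (replacing 2). tops = [1, 3, 6]
7: new pile. tops = [1, 3, 6, 7]
4: onto pile 3 (replacing 6). tops = [1, 3, 4, 7]

4 piles, so the longest increasing subsequence has length 4.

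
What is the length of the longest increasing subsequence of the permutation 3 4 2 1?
2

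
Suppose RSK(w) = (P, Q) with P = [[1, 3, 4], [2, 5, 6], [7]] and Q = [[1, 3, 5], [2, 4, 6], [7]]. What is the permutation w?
Reverse the RSK construction: for i from n down to 1, find the cell of Q containing i, remove the entry at that cell from P, and reverse-bump it up through P; the value ejected from row 1 is w(i).

Step i=7: Q has 7 at row 3, column 1; remove 7 from row 3 of P and reverse-bump: 7 enters row 2 and ejects 6; 6 enters row 1 and ejects 4. So w(7) = 4. P is now [[1, 3, 6], [2, 5, 7]].
Step i=6: Q has 6 at row 2, column 3; remove 7 from row 2 of P and reverse-bump: 7 enters row 1 and ejects 6. So w(6) = 6. P is now [[1, 3, 7], [2, 5]].
Step i=5: Q has 5 at row 1, column 3; remove that cell from P, ejecting 7. So w(5) = 7. P is now [[1, 3], [2, 5]].
Step i=4: Q has 4 at row 2, column 2; remove 5 from row 2 of P and reverse-bump: 5 enters row 1 and ejects 3. So w(4) = 3. P is now [[1, 5], [2]].
Step i=3: Q has 3 at row 1, column 2; remove that cell from P, ejecting 5. So w(3) = 5. P is now [[1], [2]].
Step i=2: Q has 2 at row 2, column 1; remove 2 from row 2 of P and reverse-bump: 2 enters row 1 and ejects 1. So w(2) = 1. P is now [[2]].
Step i=1: Q has 1 at row 1, column 1; remove that cell from P, ejecting 2. So w(1) = 2. P is now [].

So w = 2 1 5 3 7 6 4.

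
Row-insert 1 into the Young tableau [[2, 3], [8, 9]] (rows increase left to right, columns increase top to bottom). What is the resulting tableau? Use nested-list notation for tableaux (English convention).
In row 1, 1 replaces 2 (the leftmost entry greater than 1); 2 is bumped to row 2. In row 2, 2 replaces 8 (the leftmost entry greater than 2); 8 is bumped to row 3. 8 starts a new row 3. The new tableau is [[1, 3], [2, 9], [8]].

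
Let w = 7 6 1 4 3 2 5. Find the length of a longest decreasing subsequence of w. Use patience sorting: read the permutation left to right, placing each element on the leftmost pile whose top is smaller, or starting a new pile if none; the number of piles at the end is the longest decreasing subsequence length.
5

7: new pile. tops = [7]
6: new pile. tops = [7, 6]
1: new pile. tops = [7, 6, 1]
4: onto pile 3 (replacing 1). tops = [7, 6, 4]
3: new pile. tops = [7, 6, 4, 3]
2: new pile. tops = [7, 6, 4, 3, 2]
5: onto pile 3 (replacing 4). tops = [7, 6, 5, 3, 2]

5 piles, so the longest decreasing subsequence has length 5.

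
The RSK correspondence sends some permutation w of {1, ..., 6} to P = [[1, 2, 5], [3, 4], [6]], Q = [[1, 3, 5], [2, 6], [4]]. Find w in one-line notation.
Reverse the RSK construction: for i from n down to 1, find the cell of Q containing i, remove the entry at that cell from P, and reverse-bump it up through P; the value ejected from row 1 is w(i).

Step i=6: Q has 6 at row 2, column 2; remove 4 from row 2 of P and reverse-bump: 4 enters row 1 and ejects 2. So w(6) = 2. P is now [[1, 4, 5], [3], [6]].
Step i=5: Q has 5 at row 1, column 3; remove that cell from P, ejecting 5. So w(5) = 5. P is now [[1, 4], [3], [6]].
Step i=4: Q has 4 at row 3, column 1; remove 6 from row 3 of P and reverse-bump: 6 enters row 2 and ejects 3; 3 enters row 1 and ejects 1. So w(4) = 1. P is now [[3, 4], [6]].
Step i=3: Q has 3 at row 1, column 2; remove that cell from P, ejecting 4. So w(3) = 4. P is now [[3], [6]].
Step i=2: Q has 2 at row 2, column 1; remove 6 from row 2 of P and reverse-bump: 6 enters row 1 and ejects 3. So w(2) = 3. P is now [[6]].
Step i=1: Q has 1 at row 1, column 1; remove that cell from P, ejecting 6. So w(1) = 6. P is now [].

So w = 6 3 4 1 5 2.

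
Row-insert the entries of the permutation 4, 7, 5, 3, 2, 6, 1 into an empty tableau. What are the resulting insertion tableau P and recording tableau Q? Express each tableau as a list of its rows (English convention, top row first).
Insert each entry of the permutation into P by Schensted row insertion, recording in Q the position of each new cell.

Insert 4: appended to row 1. P = [[4]].
Insert 7: appended to row 1. P = [[4, 7]].
Insert 5: 5 bumps 7 from row 1; 7 starts row 2. P = [[4, 5], [7]].
Insert 3: 3 bumps 4 from row 1; 4 bumps 7 from row 2; 7 starts row 3. P = [[3, 5], [4], [7]].
Insert 2: 2 bumps 3 from row 1; 3 bumps 4 from row 2; 4 bumps 7 from row 3; 7 starts row 4. P = [[2, 5], [3], [4], [7]].
Insert 6: appended to row 1. P = [[2, 5, 6], [3], [4], [7]].
Insert 1: 1 bumps 2 from row 1; 2 bumps 3 from row 2; 3 bumps 4 from row 3; 4 bumps 7 from row 4; 7 starts row 5. P = [[1, 5, 6], [2], [3], [4], [7]].

So P = [[1, 5, 6], [2], [3], [4], [7]], Q = [[1, 2, 6], [3], [4], [5], [7]].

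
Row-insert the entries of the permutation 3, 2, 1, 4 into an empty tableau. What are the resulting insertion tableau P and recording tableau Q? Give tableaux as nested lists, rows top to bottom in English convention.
P = [[1, 4], [2], [3]], Q = [[1, 4], [2], [3]]

Insert each entry of the permutation into P by Schensted row insertion, recording in Q the position of each new cell.

Insert 3: appended to row 1. P = [[3]].
Insert 2: 2 bumps 3 from row 1; 3 starts row 2. P = [[2], [3]].
Insert 1: 1 bumps 2 from row 1; 2 bumps 3 from row 2; 3 starts row 3. P = [[1], [2], [3]].
Insert 4: appended to row 1. P = [[1, 4], [2], [3]].

So P = [[1, 4], [2], [3]], Q = [[1, 4], [2], [3]].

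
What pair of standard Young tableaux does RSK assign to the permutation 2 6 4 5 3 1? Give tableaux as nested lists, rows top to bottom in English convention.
Insert each entry of the permutation into P by Schensted row insertion, recording in Q the position of each new cell.

Insert 2: appended to row 1. P = [[2]].
Insert 6: appended to row 1. P = [[2, 6]].
Insert 4: 4 bumps 6 from row 1; 6 starts row 2. P = [[2, 4], [6]].
Insert 5: appended to row 1. P = [[2, 4, 5], [6]].
Insert 3: 3 bumps 4 from row 1; 4 bumps 6 from row 2; 6 starts row 3. P = [[2, 3, 5], [4], [6]].
Insert 1: 1 bumps 2 from row 1; 2 bumps 4 from row 2; 4 bumps 6 from row 3; 6 starts row 4. P = [[1, 3, 5], [2], [4], [6]].

So P = [[1, 3, 5], [2], [4], [6]], Q = [[1, 2, 4], [3], [5], [6]].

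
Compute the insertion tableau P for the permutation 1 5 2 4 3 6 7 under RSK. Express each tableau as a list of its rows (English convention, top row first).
Insert 1: appended to row 1. P = [[1]].
Insert 5: appended to row 1. P = [[1, 5]].
Insert 2: 2 bumps 5 from row 1; 5 starts row 2. P = [[1, 2], [5]].
Insert 4: appended to row 1. P = [[1, 2, 4], [5]].
Insert 3: 3 bumps 4 from row 1; 4 bumps 5 from row 2; 5 starts row 3. P = [[1, 2, 3], [4], [5]].
Insert 6: appended to row 1. P = [[1, 2, 3, 6], [4], [5]].
Insert 7: appended to row 1. P = [[1, 2, 3, 6, 7], [4], [5]].

So P = [[1, 2, 3, 6, 7], [4], [5]].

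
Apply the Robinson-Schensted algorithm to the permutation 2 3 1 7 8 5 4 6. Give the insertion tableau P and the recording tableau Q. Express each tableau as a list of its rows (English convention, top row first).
P = [[1, 3, 4, 6], [2, 5, 8], [7]], Q = [[1, 2, 4, 5], [3, 6, 8], [7]]

Insert each entry of the permutation into P by Schensted row insertion, recording in Q the position of each new cell.

Insert 2: appended to row 1. P = [[2]].
Insert 3: appended to row 1. P = [[2, 3]].
Insert 1: 1 bumps 2 from row 1; 2 starts row 2. P = [[1, 3], [2]].
Insert 7: appended to row 1. P = [[1, 3, 7], [2]].
Insert 8: appended to row 1. P = [[1, 3, 7, 8], [2]].
Insert 5: 5 bumps 7 from row 1; 7 appends to row 2. P = [[1, 3, 5, 8], [2, 7]].
Insert 4: 4 bumps 5 from row 1; 5 bumps 7 from row 2; 7 starts row 3. P = [[1, 3, 4, 8], [2, 5], [7]].
Insert 6: 6 bumps 8 from row 1; 8 appends to row 2. P = [[1, 3, 4, 6], [2, 5, 8], [7]].

So P = [[1, 3, 4, 6], [2, 5, 8], [7]], Q = [[1, 2, 4, 5], [3, 6, 8], [7]].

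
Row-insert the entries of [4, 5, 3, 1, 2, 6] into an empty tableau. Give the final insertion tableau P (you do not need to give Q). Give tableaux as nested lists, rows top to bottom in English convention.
Insert 4: appended to row 1. P = [[4]].
Insert 5: appended to row 1. P = [[4, 5]].
Insert 3: 3 bumps 4 from row 1; 4 starts row 2. P = [[3, 5], [4]].
Insert 1: 1 bumps 3 from row 1; 3 bumps 4 from row 2; 4 starts row 3. P = [[1, 5], [3], [4]].
Insert 2: 2 bumps 5 from row 1; 5 appends to row 2. P = [[1, 2], [3, 5], [4]].
Insert 6: appended to row 1. P = [[1, 2, 6], [3, 5], [4]].

So P = [[1, 2, 6], [3, 5], [4]].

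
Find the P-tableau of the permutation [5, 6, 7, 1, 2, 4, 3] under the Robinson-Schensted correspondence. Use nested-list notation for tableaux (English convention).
P = [[1, 2, 3], [4, 6, 7], [5]]

Insert 5: appended to row 1. P = [[5]].
Insert 6: appended to row 1. P = [[5, 6]].
Insert 7: appended to row 1. P = [[5, 6, 7]].
Insert 1: 1 bumps 5 from row 1; 5 starts row 2. P = [[1, 6, 7], [5]].
Insert 2: 2 bumps 6 from row 1; 6 appends to row 2. P = [[1, 2, 7], [5, 6]].
Insert 4: 4 bumps 7 from row 1; 7 appends to row 2. P = [[1, 2, 4], [5, 6, 7]].
Insert 3: 3 bumps 4 from row 1; 4 bumps 5 from row 2; 5 starts row 3. P = [[1, 2, 3], [4, 6, 7], [5]].

So P = [[1, 2, 3], [4, 6, 7], [5]].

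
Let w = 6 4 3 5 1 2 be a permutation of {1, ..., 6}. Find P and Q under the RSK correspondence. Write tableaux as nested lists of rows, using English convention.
Insert each entry of the permutation into P by Schensted row insertion, recording in Q the position of each new cell.

Insert 6: appended to row 1. P = [[6]].
Insert 4: 4 bumps 6 from row 1; 6 starts row 2. P = [[4], [6]].
Insert 3: 3 bumps 4 from row 1; 4 bumps 6 from row 2; 6 starts row 3. P = [[3], [4], [6]].
Insert 5: appended to row 1. P = [[3, 5], [4], [6]].
Insert 1: 1 bumps 3 from row 1; 3 bumps 4 from row 2; 4 bumps 6 from row 3; 6 starts row 4. P = [[1, 5], [3], [4], [6]].
Insert 2: 2 bumps 5 from row 1; 5 appends to row 2. P = [[1, 2], [3, 5], [4], [6]].

So P = [[1, 2], [3, 5], [4], [6]], Q = [[1, 4], [2, 6], [3], [5]].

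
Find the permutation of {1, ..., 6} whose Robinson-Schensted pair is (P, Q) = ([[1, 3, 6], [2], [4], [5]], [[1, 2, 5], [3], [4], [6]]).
2 5 4 3 6 1

Reverse the RSK construction: for i from n down to 1, find the cell of Q containing i, remove the entry at that cell from P, and reverse-bump it up through P; the value ejected from row 1 is w(i).

Step i=6: Q has 6 at row 4, column 1; remove 5 from row 4 of P and reverse-bump: 5 enters row 3 and ejects 4; 4 enters row 2 and ejects 2; 2 enters row 1 and ejects 1. So w(6) = 1. P is now [[2, 3, 6], [4], [5]].
Step i=5: Q has 5 at row 1, column 3; remove that cell from P, ejecting 6. So w(5) = 6. P is now [[2, 3], [4], [5]].
Step i=4: Q has 4 at row 3, column 1; remove 5 from row 3 of P and reverse-bump: 5 enters row 2 and ejects 4; 4 enters row 1 and ejects 3. So w(4) = 3. P is now [[2, 4], [5]].
Step i=3: Q has 3 at row 2, column 1; remove 5 from row 2 of P and reverse-bump: 5 enters row 1 and ejects 4. So w(3) = 4. P is now [[2, 5]].
Step i=2: Q has 2 at row 1, column 2; remove that cell from P, ejecting 5. So w(2) = 5. P is now [[2]].
Step i=1: Q has 1 at row 1, column 1; remove that cell from P, ejecting 2. So w(1) = 2. P is now [].

So w = 2 5 4 3 6 1.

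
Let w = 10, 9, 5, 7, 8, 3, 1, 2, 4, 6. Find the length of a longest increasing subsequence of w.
4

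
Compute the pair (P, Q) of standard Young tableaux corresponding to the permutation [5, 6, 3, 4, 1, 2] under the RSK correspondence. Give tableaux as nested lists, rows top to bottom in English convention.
Insert each entry of the permutation into P by Schensted row insertion, recording in Q the position of each new cell.

Insert 5: appended to row 1. P = [[5]], Q = [[1]].
Insert 6: appended to row 1. P = [[5, 6]], Q = [[1, 2]].
Insert 3: 3 bumps 5 from row 1; 5 starts row 2. P = [[3, 6], [5]], Q = [[1, 2], [3]].
Insert 4: 4 bumps 6 from row 1; 6 appends to row 2. P = [[3, 4], [5, 6]], Q = [[1, 2], [3, 4]].
Insert 1: 1 bumps 3 from row 1; 3 bumps 5 from row 2; 5 starts row 3. P = [[1, 4], [3, 6], [5]], Q = [[1, 2], [3, 4], [5]].
Insert 2: 2 bumps 4 from row 1; 4 bumps 6 from row 2; 6 appends to row 3. P = [[1, 2], [3, 4], [5, 6]], Q = [[1, 2], [3, 4], [5, 6]].

So P = [[1, 2], [3, 4], [5, 6]], Q = [[1, 2], [3, 4], [5, 6]].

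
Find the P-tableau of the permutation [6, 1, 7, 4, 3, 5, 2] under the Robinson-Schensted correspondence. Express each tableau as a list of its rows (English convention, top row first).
Insert 6: appended to row 1. P = [[6]].
Insert 1: 1 bumps 6 from row 1; 6 starts row 2. P = [[1], [6]].
Insert 7: appended to row 1. P = [[1, 7], [6]].
Insert 4: 4 bumps 7 from row 1; 7 appends to row 2. P = [[1, 4], [6, 7]].
Insert 3: 3 bumps 4 from row 1; 4 bumps 6 from row 2; 6 starts row 3. P = [[1, 3], [4, 7], [6]].
Insert 5: appended to row 1. P = [[1, 3, 5], [4, 7], [6]].
Insert 2: 2 bumps 3 from row 1; 3 bumps 4 from row 2; 4 bumps 6 from row 3; 6 starts row 4. P = [[1, 2, 5], [3, 7], [4], [6]].

So P = [[1, 2, 5], [3, 7], [4], [6]].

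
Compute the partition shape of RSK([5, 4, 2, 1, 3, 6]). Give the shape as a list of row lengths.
RSK row insertion gives P = [[1, 3, 6], [2], [4], [5]], which has shape [3, 1, 1, 1].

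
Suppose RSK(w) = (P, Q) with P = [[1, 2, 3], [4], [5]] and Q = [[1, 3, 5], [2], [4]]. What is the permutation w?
5 1 4 2 3

Reverse the RSK construction: for i from n down to 1, find the cell of Q containing i, remove the entry at that cell from P, and reverse-bump it up through P; the value ejected from row 1 is w(i).

Step i=5: Q has 5 at row 1, column 3; remove that cell from P, ejecting 3. So w(5) = 3. P is now [[1, 2], [4], [5]].
Step i=4: Q has 4 at row 3, column 1; remove 5 from row 3 of P and reverse-bump: 5 enters row 2 and ejects 4; 4 enters row 1 and ejects 2. So w(4) = 2. P is now [[1, 4], [5]].
Step i=3: Q has 3 at row 1, column 2; remove that cell from P, ejecting 4. So w(3) = 4. P is now [[1], [5]].
Step i=2: Q has 2 at row 2, column 1; remove 5 from row 2 of P and reverse-bump: 5 enters row 1 and ejects 1. So w(2) = 1. P is now [[5]].
Step i=1: Q has 1 at row 1, column 1; remove that cell from P, ejecting 5. So w(1) = 5. P is now [].

So w = 5 1 4 2 3.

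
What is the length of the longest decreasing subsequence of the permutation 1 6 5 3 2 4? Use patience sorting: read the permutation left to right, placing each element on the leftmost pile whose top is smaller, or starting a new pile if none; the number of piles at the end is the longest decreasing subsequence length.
4

1: new pile. tops = [1]
6: onto pile 1 (replacing 1). tops = [6]
5: new pile. tops = [6, 5]
3: new pile. tops = [6, 5, 3]
2: new pile. tops = [6, 5, 3, 2]
4: onto pile 3 (replacing 3). tops = [6, 5, 4, 2]

4 piles, so the longest decreasing subsequence has length 4.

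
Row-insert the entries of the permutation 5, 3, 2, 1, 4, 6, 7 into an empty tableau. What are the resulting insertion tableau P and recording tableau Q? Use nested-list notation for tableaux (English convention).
Insert each entry of the permutation into P by Schensted row insertion, recording in Q the position of each new cell.

Insert 5: appended to row 1. P = [[5]].
Insert 3: 3 bumps 5 from row 1; 5 starts row 2. P = [[3], [5]].
Insert 2: 2 bumps 3 from row 1; 3 bumps 5 from row 2; 5 starts row 3. P = [[2], [3], [5]].
Insert 1: 1 bumps 2 from row 1; 2 bumps 3 from row 2; 3 bumps 5 from row 3; 5 starts row 4. P = [[1], [2], [3], [5]].
Insert 4: appended to row 1. P = [[1, 4], [2], [3], [5]].
Insert 6: appended to row 1. P = [[1, 4, 6], [2], [3], [5]].
Insert 7: appended to row 1. P = [[1, 4, 6, 7], [2], [3], [5]].

So P = [[1, 4, 6, 7], [2], [3], [5]], Q = [[1, 5, 6, 7], [2], [3], [4]].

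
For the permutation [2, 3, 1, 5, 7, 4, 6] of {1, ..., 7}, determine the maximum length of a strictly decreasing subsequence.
2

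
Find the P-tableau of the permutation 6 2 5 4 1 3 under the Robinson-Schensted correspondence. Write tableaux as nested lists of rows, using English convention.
P = [[1, 3], [2, 4], [5], [6]]

Insert 6: appended to row 1. P = [[6]].
Insert 2: 2 bumps 6 from row 1; 6 starts row 2. P = [[2], [6]].
Insert 5: appended to row 1. P = [[2, 5], [6]].
Insert 4: 4 bumps 5 from row 1; 5 bumps 6 from row 2; 6 starts row 3. P = [[2, 4], [5], [6]].
Insert 1: 1 bumps 2 from row 1; 2 bumps 5 from row 2; 5 bumps 6 from row 3; 6 starts row 4. P = [[1, 4], [2], [5], [6]].
Insert 3: 3 bumps 4 from row 1; 4 appends to row 2. P = [[1, 3], [2, 4], [5], [6]].

So P = [[1, 3], [2, 4], [5], [6]].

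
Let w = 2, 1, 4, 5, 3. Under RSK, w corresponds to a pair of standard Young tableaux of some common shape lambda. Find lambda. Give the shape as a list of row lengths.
[3, 2]

Row-insert each entry into an empty tableau.

After inserting 2: P = [[2]].
After inserting 1: P = [[1], [2]].
After inserting 4: P = [[1, 4], [2]].
After inserting 5: P = [[1, 4, 5], [2]].
After inserting 3: P = [[1, 3, 5], [2, 4]].

The final insertion tableau P = [[1, 3, 5], [2, 4]] has shape [3, 2].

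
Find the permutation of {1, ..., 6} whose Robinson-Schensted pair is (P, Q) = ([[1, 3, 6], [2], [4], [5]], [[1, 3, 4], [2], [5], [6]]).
Reverse RSK: for i = n, n-1, ..., 1, locate i in Q, remove the corresponding corner cell from P, and reverse-bump its entry up through P; the value ejected from row 1 is w(i).

So w = 5 2 4 6 3 1.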